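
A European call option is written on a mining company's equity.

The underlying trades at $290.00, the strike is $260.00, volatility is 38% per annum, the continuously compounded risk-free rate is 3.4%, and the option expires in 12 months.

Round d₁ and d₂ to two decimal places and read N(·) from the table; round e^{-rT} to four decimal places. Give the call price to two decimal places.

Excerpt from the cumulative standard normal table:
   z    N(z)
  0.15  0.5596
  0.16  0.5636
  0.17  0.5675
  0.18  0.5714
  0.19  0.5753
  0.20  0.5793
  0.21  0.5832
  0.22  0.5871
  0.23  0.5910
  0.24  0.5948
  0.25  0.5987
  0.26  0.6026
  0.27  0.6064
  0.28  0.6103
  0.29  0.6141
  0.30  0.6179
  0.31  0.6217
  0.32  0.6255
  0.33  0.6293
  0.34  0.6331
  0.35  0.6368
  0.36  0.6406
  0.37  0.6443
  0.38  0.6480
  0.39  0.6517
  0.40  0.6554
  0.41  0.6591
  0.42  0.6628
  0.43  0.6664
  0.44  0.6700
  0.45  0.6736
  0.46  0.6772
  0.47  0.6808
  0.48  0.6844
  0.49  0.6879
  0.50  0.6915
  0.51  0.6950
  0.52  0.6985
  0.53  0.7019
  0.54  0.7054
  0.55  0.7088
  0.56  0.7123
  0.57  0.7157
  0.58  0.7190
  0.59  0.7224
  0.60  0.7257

$62.97

σ√T = 0.38 × 1.0000 = 0.3800
d₁ = [ln(290/260) + (0.034 + 0.38²/2)·1] / 0.3800 = [0.1092 + 0.1062] / 0.3800 = 0.5668 → 0.57
d₂ = d₁ − σ√T = 0.5668 − 0.3800 = 0.1868 → 0.19
exp(−rT) = exp(−0.034·1) = 0.9666
N(d₁) = N(0.57) = 0.7157;  N(d₂) = N(0.19) = 0.5753
C = 290·0.7157 − 260·0.9666·0.5753 = 207.5530 − 144.5821 = 62.9709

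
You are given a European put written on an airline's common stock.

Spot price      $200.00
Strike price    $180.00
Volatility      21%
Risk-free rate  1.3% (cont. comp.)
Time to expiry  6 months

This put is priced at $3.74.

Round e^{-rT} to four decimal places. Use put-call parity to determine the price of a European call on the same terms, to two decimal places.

exp(−rT) = exp(−0.013·0.5) = 0.9935
Put-call parity: C − P = S − K·e^(−rT) = 200 − 180·0.9935 = 200 − 178.8300 = 21.1700
C = P + (C − P) = 3.74 + (21.1700) = 24.9100

$24.91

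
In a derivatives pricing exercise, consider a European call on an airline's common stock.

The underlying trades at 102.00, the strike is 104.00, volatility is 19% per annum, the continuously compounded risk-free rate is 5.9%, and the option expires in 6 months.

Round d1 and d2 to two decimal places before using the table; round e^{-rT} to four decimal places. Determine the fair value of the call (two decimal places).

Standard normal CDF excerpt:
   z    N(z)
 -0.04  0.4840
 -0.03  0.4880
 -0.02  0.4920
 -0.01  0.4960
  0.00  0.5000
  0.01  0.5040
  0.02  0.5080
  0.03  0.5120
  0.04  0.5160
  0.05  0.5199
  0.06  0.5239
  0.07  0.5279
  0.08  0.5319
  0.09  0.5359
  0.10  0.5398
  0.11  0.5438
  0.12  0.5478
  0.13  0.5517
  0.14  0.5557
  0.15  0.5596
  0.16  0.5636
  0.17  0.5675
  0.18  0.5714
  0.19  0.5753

σ√T = 0.19·√0.5 = 0.1344
d₁ = [ln(102/104) + (0.059 + 0.19²/2)·0.5] / 0.1344 = [-0.0194 + 0.0385] / 0.1344 = 0.1422 which rounds to 0.14
d₂ = d₁ − σ√T = 0.1422 − 0.1344 = 0.0079 which rounds to 0.01
e^(−rT) = e^(−0.059·0.5) = 0.9709
N(d₁) = N(0.14) = 0.5557;  N(d₂) = N(0.01) = 0.5040
C = 102·0.5557 − 104·0.9709·0.5040 = 56.6814 − 50.8907 = 5.7907

5.79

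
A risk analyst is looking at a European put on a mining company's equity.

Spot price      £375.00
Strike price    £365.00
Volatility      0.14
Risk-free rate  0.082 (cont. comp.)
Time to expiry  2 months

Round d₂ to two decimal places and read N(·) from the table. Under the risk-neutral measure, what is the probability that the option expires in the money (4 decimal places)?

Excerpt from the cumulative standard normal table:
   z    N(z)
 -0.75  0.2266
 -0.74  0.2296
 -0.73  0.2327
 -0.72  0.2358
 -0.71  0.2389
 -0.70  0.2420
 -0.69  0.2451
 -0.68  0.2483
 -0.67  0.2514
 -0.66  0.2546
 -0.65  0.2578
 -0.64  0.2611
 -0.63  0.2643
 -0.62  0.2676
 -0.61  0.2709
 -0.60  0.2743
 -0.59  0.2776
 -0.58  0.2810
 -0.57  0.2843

σ√T = 0.14·√0.1667 = 0.0572
d₁ = [ln(375/365) + (0.082 + ½·0.14²)·0.1667] / (σ√T) = (0.0270 + 0.0153) / 0.0572 = 0.7406 ≈ 0.74
d₂ = 0.7406 − 0.0572 = 0.6834 ≈ 0.68
Pr(exercise) under Q = N(−d₂) = N(-0.68) = 0.2483

0.2483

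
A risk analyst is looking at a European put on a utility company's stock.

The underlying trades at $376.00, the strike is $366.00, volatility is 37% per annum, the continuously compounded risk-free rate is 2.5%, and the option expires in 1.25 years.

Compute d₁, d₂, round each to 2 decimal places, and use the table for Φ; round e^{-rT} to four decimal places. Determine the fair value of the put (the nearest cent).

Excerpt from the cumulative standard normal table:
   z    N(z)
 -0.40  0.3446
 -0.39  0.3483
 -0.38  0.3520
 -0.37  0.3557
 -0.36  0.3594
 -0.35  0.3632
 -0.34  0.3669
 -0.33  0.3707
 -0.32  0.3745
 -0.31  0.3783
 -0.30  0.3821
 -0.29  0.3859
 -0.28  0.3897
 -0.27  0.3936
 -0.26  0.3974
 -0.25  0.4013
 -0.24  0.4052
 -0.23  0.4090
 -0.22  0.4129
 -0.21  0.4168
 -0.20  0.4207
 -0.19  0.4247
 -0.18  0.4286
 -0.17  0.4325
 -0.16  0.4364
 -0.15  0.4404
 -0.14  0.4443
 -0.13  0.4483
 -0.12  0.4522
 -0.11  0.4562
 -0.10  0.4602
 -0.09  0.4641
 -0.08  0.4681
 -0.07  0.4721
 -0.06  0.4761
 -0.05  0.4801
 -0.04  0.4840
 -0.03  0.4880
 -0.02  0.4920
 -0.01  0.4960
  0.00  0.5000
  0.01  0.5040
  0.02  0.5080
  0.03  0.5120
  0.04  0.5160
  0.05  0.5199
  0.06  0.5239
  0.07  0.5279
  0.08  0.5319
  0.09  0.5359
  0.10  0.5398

σ√T = 0.37·√1.25 = 0.4137
ln(S/K) + (r + σ²/2)T = ln(376/366) + (0.025 + 0.37²/2)·1.25 = 0.0270 + 0.1168 = 0.1438
d₁ = 0.1438 / 0.4137 = 0.3475 → 0.35
d₂ = d₁ − σ√T = 0.3475 − 0.4137 = -0.0661 → -0.07
e^(−rT) = e^(−0.025·1.25) = 0.9692
P = 366·0.9692·N(0.07) − 376·N(-0.35) = 366·0.9692·0.5279 − 376·0.3632 = 187.2605 − 136.5632 = 50.6973

$50.70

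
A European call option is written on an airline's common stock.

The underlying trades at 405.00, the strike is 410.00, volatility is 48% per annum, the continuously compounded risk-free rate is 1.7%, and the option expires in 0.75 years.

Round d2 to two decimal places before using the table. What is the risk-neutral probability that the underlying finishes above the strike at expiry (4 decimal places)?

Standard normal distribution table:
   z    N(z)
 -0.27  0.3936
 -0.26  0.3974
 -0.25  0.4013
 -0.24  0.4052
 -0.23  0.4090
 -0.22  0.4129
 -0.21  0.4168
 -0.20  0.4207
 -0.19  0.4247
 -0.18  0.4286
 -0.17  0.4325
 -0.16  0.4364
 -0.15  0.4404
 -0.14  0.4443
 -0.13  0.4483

0.4168

σ√T = 0.48·√0.75 = 0.4157
d₁ = [ln(405/410) + (0.017 + 0.48²/2)·0.75] / 0.4157 = [-0.0123 + 0.0991] / 0.4157 = 0.2090 → 0.21
d₂ = d₁ − σ√T = 0.2090 − 0.4157 = -0.2067 → -0.21
Risk-neutral Pr[S_T > K] = N(d₂) = N(-0.21) = 0.4168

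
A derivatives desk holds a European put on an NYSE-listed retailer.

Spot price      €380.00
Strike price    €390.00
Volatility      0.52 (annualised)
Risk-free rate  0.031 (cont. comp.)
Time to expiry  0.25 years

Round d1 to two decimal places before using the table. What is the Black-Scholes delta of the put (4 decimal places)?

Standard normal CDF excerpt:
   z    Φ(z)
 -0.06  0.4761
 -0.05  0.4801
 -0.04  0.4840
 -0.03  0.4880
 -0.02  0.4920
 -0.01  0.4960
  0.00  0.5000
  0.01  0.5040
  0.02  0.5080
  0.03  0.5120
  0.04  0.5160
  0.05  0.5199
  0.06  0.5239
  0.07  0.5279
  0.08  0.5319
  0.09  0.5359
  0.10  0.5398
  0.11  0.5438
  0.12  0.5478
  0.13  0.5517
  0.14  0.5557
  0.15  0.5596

σ√T = 0.52·√0.25 = 0.2600
d₁ = [ln(380/390) + (0.031 + 0.52²/2)·0.25] / 0.2600 = [-0.0260 + 0.0416] / 0.2600 = 0.0599 which rounds to 0.06
N(d₁) = N(0.06) = 0.5239
Δ_put = N(d₁) − 1 = 0.5239 − 1 = -0.4761

-0.4761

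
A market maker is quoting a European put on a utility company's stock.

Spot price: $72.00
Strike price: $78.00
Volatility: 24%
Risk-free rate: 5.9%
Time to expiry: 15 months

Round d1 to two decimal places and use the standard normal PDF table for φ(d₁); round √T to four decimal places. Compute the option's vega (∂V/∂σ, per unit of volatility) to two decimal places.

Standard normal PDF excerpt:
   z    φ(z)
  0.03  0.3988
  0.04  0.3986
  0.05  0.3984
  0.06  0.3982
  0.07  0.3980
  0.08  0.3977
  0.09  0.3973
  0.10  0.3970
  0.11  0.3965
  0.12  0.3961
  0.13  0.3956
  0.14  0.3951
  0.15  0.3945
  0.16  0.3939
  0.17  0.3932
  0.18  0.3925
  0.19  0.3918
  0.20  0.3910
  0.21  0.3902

31.92

σ√T = 0.24 × 1.1180 = 0.2683
d₁ = [ln(72/78) + (0.059 + 0.24²/2)·1.25] / 0.2683 = [-0.0800 + 0.1097] / 0.2683 = 0.1107 ≈ 0.11
√T = √1.25 = 1.1180
φ(d₁) = φ(0.11) = 0.3965
vega = S·φ(d₁)·√T = 72·0.3965·1.1180 = 31.9167
(The call has the same vega.)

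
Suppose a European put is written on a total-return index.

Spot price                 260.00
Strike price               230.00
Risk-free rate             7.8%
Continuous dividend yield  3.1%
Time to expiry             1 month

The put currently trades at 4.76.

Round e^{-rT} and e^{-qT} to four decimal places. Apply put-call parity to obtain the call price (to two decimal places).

35.58

e^(−qT) = e^(−0.031·0.08333) = 0.9974;  e^(−rT) = e^(−0.078·0.08333) = 0.9935
Put-call parity: C − P = S·e^(−qT) − K·e^(−rT) = 260·0.9974 − 230·0.9935 = 259.3240 − 228.5050 = 30.8190
C = P + (C − P) = 4.76 + (30.8190) = 35.5790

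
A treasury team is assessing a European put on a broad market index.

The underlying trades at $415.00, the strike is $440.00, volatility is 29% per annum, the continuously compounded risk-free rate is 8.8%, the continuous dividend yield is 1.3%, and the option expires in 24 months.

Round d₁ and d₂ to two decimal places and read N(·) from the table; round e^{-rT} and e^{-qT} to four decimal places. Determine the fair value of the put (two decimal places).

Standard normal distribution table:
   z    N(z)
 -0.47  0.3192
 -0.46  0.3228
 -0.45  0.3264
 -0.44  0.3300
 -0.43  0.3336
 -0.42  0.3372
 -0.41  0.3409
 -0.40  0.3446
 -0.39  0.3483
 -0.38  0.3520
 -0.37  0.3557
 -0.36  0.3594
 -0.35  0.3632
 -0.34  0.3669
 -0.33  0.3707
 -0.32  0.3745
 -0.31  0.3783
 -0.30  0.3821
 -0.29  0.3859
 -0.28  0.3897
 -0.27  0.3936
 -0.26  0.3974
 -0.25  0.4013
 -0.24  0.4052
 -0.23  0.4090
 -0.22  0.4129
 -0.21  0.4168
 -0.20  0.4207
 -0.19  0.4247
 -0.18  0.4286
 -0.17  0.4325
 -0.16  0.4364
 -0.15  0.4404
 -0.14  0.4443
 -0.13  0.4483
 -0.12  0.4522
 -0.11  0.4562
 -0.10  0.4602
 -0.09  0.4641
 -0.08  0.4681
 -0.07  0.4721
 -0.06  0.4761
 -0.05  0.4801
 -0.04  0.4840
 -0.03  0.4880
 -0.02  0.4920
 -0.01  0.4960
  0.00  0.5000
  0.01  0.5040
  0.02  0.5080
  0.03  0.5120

σ√T = 0.29 × 1.4142 = 0.4101
ln(S/K) + (r − q + σ²/2)T = ln(415/440) + (0.088 − 0.013 + 0.29²/2)·2 = -0.0585 + 0.2341 = 0.1756
d₁ = 0.1756 / 0.4101 = 0.4282 ⇒ 0.43
d₂ = d₁ − σ√T = 0.4282 − 0.4101 = 0.0181 ⇒ 0.02
exp(−qT) = exp(−0.013·2) = 0.9743;  exp(−rT) = exp(−0.088·2) = 0.8386
N(−d₂) = N(-0.02) = 0.4920;  N(−d₁) = N(-0.43) = 0.3336
P = 440·0.8386·0.4920 − 415·0.9743·0.3336 = 181.5401 − 134.8860 = 46.6541

$46.65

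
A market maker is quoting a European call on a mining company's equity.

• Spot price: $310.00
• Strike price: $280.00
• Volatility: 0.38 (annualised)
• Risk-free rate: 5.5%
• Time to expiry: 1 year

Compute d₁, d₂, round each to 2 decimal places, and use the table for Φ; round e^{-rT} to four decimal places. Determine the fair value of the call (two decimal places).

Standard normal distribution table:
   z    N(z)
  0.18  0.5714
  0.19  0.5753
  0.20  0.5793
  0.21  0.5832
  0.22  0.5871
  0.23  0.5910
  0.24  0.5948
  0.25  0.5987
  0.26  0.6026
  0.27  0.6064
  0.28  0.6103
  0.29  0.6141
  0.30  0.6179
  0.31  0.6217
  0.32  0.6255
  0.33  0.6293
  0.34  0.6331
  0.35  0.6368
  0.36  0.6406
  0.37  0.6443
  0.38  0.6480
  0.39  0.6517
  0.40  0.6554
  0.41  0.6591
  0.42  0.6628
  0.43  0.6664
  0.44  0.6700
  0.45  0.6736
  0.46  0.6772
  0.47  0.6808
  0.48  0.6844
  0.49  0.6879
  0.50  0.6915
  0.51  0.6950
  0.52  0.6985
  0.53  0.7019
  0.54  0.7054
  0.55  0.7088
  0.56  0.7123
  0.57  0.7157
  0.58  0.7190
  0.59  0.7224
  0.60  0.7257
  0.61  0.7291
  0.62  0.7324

σ√T = 0.38 × 1.0000 = 0.3800
ln(S/K) + (r + σ²/2)T = ln(310/280) + (0.055 + 0.38²/2)·1 = 0.1018 + 0.1272 = 0.2290
d₁ = 0.2290 / 0.3800 = 0.6026 which rounds to 0.60
d₂ = d₁ − σ√T = 0.6026 − 0.3800 = 0.2226 which rounds to 0.22
exp(−rT) = exp(−0.055·1) = 0.9465
N(d₁) = N(0.60) = 0.7257;  N(d₂) = N(0.22) = 0.5871
C = 310·0.7257 − 280·0.9465·0.5871 = 224.9670 − 155.5932 = 69.3738

$69.37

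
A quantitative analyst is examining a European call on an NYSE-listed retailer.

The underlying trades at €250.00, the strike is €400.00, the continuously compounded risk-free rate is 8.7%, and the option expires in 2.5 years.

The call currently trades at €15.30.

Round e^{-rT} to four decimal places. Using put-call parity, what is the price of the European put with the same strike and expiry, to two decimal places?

€87.10

exp(−rT) = exp(−0.087·2.5) = 0.8045
Put-call parity: C − P = S − K·e^(−rT) = 250 − 400·0.8045 = 250 − 321.8000 = -71.8000
P = C − (C − P) = 15.30 − (-71.8000) = 87.1000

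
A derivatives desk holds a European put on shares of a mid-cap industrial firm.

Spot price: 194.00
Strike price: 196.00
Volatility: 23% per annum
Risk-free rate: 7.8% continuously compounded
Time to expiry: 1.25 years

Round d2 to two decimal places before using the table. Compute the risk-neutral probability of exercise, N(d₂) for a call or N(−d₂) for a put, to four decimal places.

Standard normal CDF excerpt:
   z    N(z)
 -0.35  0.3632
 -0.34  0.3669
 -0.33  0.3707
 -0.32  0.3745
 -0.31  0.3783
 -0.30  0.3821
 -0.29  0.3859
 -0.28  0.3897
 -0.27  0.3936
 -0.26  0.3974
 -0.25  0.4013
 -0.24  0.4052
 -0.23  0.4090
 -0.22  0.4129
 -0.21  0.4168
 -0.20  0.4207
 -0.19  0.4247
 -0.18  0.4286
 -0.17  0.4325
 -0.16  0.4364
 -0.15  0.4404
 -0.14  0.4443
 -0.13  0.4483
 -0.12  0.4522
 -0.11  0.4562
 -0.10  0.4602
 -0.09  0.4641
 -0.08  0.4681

0.4168

σ√T = 0.23·√1.25 = 0.2571
d₁ = [ln(194/196) + (0.078 + 0.23²/2)·1.25] / 0.2571 = [-0.0103 + 0.1306] / 0.2571 = 0.4678 ≈ 0.47
d₂ = d₁ − σ√T = 0.4678 − 0.2571 = 0.2107 ≈ 0.21
Risk-neutral Pr[S_T < K] = N(−d₂) = N(-0.21) = 0.4168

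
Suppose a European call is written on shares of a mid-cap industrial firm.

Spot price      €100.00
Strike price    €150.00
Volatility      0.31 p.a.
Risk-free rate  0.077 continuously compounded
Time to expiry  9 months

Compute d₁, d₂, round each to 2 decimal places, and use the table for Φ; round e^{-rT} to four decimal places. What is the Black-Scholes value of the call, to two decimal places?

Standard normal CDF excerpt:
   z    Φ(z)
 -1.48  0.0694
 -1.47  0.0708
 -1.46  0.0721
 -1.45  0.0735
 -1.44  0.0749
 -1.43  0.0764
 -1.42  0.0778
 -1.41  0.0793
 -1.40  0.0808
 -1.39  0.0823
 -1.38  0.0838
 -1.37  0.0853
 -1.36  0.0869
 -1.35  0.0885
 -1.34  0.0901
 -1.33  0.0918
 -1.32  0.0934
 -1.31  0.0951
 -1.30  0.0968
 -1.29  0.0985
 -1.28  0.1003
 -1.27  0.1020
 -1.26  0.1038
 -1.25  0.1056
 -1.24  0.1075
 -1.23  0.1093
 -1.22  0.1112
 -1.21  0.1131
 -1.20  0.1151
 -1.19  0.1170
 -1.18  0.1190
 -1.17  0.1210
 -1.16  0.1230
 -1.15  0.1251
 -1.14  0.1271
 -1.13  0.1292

σ√T = 0.31·√0.75 = 0.2685
d₁ = [ln(100/150) + (0.077 + ½·0.31²)·0.75] / (σ√T) = (-0.4055 + 0.0938) / 0.2685 = -1.1609 ≈ -1.16
d₂ = -1.1609 − 0.2685 = -1.4294 ≈ -1.43
exp(−rT) = exp(−0.077·0.75) = 0.9439
N(d₁) = N(-1.16) = 0.1230;  N(d₂) = N(-1.43) = 0.0764
C = 100·0.1230 − 150·0.9439·0.0764 = 12.3000 − 10.8171 = 1.4829

€1.48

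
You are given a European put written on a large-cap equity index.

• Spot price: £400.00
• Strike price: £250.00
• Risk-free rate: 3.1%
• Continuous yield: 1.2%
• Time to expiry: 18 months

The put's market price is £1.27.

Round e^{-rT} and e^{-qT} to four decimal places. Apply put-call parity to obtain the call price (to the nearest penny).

exp(−qT) = exp(−0.012·1.5) = 0.9822;  exp(−rT) = exp(−0.031·1.5) = 0.9546
Put-call parity: C − P = S·e^(−qT) − K·e^(−rT) = 400·0.9822 − 250·0.9546 = 392.8800 − 238.6500 = 154.2300
C = P + (C − P) = 1.27 + (154.2300) = 155.5000

£155.50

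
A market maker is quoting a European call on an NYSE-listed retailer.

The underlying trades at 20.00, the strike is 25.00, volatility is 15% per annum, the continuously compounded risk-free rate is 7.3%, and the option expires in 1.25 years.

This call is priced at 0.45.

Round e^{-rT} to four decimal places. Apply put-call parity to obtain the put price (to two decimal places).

3.27

e^(−rT) = e^(−0.073·1.25) = 0.9128
Put-call parity: C − P = S − K·e^(−rT) = 20 − 25·0.9128 = 20 − 22.8200 = -2.8200
P = C − (C − P) = 0.45 − (-2.8200) = 3.2700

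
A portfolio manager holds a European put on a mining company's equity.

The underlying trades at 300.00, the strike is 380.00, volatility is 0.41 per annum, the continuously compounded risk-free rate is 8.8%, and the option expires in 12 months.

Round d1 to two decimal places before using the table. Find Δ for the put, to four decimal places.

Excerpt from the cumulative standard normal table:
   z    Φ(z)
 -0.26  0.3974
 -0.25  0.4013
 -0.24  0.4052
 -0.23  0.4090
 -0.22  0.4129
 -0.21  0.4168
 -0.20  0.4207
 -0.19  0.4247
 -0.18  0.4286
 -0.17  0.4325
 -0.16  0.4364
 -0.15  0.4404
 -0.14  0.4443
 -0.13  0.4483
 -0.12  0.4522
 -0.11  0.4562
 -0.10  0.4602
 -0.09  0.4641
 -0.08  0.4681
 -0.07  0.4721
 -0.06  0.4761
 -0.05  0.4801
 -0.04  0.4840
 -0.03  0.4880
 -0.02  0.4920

-0.5636

σ√T = 0.41·√1 = 0.4100
d₁ = [ln(300/380) + (0.088 + 0.41²/2)·1] / 0.4100 = [-0.2364 + 0.1720] / 0.4100 = -0.1569 ≈ -0.16
N(d₁) = N(-0.16) = 0.4364
Δ_put = N(d₁) − 1 = 0.4364 − 1 = -0.5636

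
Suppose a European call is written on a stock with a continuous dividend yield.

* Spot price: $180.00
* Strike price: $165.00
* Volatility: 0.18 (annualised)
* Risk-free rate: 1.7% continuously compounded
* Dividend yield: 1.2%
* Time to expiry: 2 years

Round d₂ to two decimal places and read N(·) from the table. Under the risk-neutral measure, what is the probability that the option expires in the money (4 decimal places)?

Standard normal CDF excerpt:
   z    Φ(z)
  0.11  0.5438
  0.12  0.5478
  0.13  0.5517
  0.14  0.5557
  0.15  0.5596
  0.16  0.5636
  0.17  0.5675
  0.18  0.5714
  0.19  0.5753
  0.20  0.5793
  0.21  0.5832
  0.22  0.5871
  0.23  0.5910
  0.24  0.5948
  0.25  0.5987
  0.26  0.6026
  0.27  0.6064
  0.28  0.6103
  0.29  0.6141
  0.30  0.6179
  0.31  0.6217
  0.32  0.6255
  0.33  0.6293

σ√T = 0.18·√2 = 0.2546
ln(S/K) + (r − q + σ²/2)T = ln(180/165) + (0.017 − 0.012 + 0.18²/2)·2 = 0.0870 + 0.0424 = 0.1294
d₁ = 0.1294 / 0.2546 = 0.5084 → 0.51
d₂ = d₁ − σ√T = 0.5084 − 0.2546 = 0.2538 → 0.25
Pr(exercise) under Q = N(d₂) = 0.5987

0.5987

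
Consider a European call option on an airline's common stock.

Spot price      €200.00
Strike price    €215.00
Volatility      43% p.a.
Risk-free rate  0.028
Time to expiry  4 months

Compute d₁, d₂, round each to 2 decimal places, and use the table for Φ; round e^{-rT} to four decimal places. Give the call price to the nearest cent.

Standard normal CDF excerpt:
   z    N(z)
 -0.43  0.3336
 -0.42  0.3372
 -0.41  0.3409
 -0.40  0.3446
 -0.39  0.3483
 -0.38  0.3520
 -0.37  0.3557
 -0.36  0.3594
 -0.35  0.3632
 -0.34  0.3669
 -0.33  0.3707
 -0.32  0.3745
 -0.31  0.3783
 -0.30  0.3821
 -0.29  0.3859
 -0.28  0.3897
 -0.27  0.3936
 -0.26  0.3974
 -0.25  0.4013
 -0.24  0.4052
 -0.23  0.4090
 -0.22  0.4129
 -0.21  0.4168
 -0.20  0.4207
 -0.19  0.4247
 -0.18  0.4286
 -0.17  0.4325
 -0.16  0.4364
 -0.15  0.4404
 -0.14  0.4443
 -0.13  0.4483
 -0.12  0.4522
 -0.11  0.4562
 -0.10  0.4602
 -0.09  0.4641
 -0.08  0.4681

T = 0.3333;  σ√T = 0.2483
d₁ = [ln(200/215) + (0.028 + 0.43²/2)·0.3333] / 0.2483 = [-0.0723 + 0.0401] / 0.2483 = -0.1296 ≈ -0.13
d₂ = d₁ − σ√T = -0.1296 − 0.2483 = -0.3778 ≈ -0.38
exp(−rT) = exp(−0.028·0.3333) = 0.9907
N(d₁) = N(-0.13) = 0.4483;  N(d₂) = N(-0.38) = 0.3520
C = 200·0.4483 − 215·0.9907·0.3520 = 89.6600 − 74.9762 = 14.6838

€14.68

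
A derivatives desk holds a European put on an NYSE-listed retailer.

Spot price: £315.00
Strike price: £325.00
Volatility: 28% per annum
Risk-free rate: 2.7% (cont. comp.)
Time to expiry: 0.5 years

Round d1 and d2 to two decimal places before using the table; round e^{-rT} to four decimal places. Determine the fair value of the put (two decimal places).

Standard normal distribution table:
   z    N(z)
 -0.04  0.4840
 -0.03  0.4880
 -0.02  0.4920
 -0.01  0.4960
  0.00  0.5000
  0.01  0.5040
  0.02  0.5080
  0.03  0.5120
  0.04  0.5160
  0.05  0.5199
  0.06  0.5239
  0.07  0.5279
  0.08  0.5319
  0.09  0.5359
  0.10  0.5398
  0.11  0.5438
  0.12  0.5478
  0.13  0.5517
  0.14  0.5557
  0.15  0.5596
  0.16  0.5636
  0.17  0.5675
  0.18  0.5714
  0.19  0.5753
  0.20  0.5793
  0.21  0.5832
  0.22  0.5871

£28.23

σ√T = 0.28·√0.5 = 0.1980
ln(S/K) + (r + σ²/2)T = ln(315/325) + (0.027 + 0.28²/2)·0.5 = -0.0313 + 0.0331 = 0.0018
d₁ = 0.0018 / 0.1980 = 0.0093 ⇒ 0.01
d₂ = d₁ − σ√T = 0.0093 − 0.1980 = -0.1887 ⇒ -0.19
exp(−rT) = exp(−0.027·0.5) = 0.9866
P = 325·0.9866·N(0.19) − 315·N(-0.01) = 325·0.9866·0.5753 − 315·0.4960 = 184.4671 − 156.2400 = 28.2271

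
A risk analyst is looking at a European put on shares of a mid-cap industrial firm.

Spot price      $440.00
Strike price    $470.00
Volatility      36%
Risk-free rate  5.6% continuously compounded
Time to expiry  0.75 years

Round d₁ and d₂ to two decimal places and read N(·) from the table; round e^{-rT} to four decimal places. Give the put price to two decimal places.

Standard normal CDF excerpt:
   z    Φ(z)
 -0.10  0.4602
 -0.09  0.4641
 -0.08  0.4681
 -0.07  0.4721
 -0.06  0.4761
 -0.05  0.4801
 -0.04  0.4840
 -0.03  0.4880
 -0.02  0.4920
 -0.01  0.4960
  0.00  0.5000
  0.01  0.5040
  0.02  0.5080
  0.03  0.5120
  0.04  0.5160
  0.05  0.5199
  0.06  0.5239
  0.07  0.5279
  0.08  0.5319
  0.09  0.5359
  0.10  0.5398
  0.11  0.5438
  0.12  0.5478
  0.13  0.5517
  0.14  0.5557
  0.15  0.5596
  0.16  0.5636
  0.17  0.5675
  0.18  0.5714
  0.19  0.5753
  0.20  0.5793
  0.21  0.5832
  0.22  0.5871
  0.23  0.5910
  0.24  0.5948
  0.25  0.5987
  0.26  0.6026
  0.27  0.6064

T = 0.75;  σ√T = 0.3118
d₁ = [ln(440/470) + (0.056 + 0.36²/2)·0.75] / 0.3118 = [-0.0660 + 0.0906] / 0.3118 = 0.0790 which rounds to 0.08
d₂ = d₁ − σ√T = 0.0790 − 0.3118 = -0.2327 which rounds to -0.23
exp(−rT) = exp(−0.056·0.75) = 0.9589
N(−d₂) = N(0.23) = 0.5910;  N(−d₁) = N(-0.08) = 0.4681
P = 470·0.9589·0.5910 − 440·0.4681 = 266.3537 − 205.9640 = 60.3897

$60.39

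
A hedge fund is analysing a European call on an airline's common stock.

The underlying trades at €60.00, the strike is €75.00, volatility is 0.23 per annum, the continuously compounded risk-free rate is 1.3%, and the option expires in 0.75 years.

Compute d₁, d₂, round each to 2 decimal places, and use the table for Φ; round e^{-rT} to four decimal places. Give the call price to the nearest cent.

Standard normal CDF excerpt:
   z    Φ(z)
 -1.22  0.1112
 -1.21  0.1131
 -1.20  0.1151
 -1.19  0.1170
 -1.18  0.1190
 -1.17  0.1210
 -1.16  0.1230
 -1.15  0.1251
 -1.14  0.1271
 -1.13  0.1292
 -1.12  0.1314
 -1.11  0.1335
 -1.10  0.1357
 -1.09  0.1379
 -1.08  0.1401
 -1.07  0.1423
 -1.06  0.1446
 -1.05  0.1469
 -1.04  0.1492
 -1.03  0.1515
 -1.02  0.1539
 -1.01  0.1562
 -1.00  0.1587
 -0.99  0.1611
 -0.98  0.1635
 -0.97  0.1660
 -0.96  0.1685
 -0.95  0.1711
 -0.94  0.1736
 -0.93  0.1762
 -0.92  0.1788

σ√T = 0.23 × 0.8660 = 0.1992
d₁ = [ln(60/75) + (0.013 + ½·0.23²)·0.75] / (σ√T) = (-0.2231 + 0.0296) / 0.1992 = -0.9717 ⇒ -0.97
d₂ = -0.9717 − 0.1992 = -1.1709 ⇒ -1.17
e^(−rT) = e^(−0.013·0.75) = 0.9903
N(d₁) = N(-0.97) = 0.1660;  N(d₂) = N(-1.17) = 0.1210
C = 60·0.1660 − 75·0.9903·0.1210 = 9.9600 − 8.9870 = 0.9730

€0.97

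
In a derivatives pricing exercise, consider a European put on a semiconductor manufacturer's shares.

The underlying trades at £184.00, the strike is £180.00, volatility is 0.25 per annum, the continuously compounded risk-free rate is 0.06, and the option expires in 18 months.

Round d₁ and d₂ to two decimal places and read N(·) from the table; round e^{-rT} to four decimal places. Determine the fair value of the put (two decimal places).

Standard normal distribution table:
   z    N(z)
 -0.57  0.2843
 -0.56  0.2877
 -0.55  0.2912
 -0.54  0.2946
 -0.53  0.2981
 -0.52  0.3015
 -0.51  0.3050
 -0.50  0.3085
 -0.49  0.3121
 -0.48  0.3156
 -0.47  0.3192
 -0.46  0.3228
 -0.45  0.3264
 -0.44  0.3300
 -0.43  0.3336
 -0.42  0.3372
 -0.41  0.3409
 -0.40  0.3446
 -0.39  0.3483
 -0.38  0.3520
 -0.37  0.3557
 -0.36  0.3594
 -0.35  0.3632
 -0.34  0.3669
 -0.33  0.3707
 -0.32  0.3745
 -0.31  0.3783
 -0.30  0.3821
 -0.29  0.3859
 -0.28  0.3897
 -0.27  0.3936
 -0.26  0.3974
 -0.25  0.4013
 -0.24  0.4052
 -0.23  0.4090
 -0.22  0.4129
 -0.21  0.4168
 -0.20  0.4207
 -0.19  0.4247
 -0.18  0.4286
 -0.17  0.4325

£13.09

T = 1.5;  σ√T = 0.3062
ln(S/K) + (r + σ²/2)T = ln(184/180) + (0.06 + 0.25²/2)·1.5 = 0.0220 + 0.1369 = 0.1589
d₁ = 0.1589 / 0.3062 = 0.5188 → 0.52
d₂ = d₁ − σ√T = 0.5188 − 0.3062 = 0.2126 → 0.21
e^(−rT) = e^(−0.06·1.5) = 0.9139
P = 180·0.9139·N(-0.21) − 184·N(-0.52) = 180·0.9139·0.4168 − 184·0.3015 = 68.5644 − 55.4760 = 13.0884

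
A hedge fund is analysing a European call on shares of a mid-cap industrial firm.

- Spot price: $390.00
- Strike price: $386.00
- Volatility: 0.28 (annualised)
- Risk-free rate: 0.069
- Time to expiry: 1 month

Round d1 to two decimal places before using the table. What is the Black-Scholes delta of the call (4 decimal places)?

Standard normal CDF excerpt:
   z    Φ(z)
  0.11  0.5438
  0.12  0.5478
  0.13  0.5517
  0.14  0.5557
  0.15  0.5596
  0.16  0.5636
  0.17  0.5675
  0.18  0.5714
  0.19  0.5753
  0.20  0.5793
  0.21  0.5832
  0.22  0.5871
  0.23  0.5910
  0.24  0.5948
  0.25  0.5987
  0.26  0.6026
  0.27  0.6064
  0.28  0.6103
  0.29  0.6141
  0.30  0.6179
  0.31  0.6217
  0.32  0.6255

0.5948

σ√T = 0.28 × 0.2887 = 0.0808
d₁ = [ln(390/386) + (0.069 + 0.28²/2)·0.08333] / 0.0808 = [0.0103 + 0.0090] / 0.0808 = 0.2391 → 0.24
N(d₁) = N(0.24) = 0.5948
Δ_call = N(d₁) = 0.5948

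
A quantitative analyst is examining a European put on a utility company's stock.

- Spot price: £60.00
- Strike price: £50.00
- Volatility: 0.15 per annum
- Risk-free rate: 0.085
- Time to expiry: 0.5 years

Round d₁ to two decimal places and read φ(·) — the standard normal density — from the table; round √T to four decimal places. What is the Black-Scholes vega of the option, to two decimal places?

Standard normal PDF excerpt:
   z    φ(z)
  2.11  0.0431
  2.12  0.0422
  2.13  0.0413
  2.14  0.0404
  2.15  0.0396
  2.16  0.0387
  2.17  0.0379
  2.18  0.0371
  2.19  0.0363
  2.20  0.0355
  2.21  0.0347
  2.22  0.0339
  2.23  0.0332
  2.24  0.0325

T = 0.5;  σ√T = 0.1061
d₁ = [ln(60/50) + (0.085 + 0.15²/2)·0.5] / 0.1061 = [0.1823 + 0.0481] / 0.1061 = 2.1727 → 2.17
√T = √0.5 = 0.7071
φ(d₁) = φ(2.17) = 0.0379
vega = S·φ(d₁)·√T = 60·0.0379·0.7071 = 1.6079

1.61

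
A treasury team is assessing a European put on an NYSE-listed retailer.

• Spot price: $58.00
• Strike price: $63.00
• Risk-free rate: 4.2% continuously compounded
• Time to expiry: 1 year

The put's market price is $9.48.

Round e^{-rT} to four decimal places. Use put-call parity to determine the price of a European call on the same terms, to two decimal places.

e^(−rT) = e^(−0.042·1) = 0.9589
Put-call parity: C − P = S − K·e^(−rT) = 58 − 63·0.9589 = 58 − 60.4107 = -2.4107
C = P + (C − P) = 9.48 + (-2.4107) = 7.0693

$7.07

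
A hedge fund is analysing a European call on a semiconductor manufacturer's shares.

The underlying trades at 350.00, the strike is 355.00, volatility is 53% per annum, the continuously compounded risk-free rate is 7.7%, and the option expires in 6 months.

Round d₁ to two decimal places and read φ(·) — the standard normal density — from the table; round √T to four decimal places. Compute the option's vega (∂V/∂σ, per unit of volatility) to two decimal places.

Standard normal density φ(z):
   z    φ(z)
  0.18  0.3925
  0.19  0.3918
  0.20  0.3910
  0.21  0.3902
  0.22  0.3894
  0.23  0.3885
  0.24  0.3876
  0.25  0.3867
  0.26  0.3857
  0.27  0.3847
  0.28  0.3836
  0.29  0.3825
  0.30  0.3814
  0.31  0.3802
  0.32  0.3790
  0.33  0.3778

95.70

σ√T = 0.53 × 0.7071 = 0.3748
d₁ = [ln(350/355) + (0.077 + ½·0.53²)·0.5] / (σ√T) = (-0.0142 + 0.1087) / 0.3748 = 0.2523 → 0.25
√T = √0.5 = 0.7071
φ(d₁) = φ(0.25) = 0.3867
vega = S·φ(d₁)·√T = 350·0.3867·0.7071 = 95.7024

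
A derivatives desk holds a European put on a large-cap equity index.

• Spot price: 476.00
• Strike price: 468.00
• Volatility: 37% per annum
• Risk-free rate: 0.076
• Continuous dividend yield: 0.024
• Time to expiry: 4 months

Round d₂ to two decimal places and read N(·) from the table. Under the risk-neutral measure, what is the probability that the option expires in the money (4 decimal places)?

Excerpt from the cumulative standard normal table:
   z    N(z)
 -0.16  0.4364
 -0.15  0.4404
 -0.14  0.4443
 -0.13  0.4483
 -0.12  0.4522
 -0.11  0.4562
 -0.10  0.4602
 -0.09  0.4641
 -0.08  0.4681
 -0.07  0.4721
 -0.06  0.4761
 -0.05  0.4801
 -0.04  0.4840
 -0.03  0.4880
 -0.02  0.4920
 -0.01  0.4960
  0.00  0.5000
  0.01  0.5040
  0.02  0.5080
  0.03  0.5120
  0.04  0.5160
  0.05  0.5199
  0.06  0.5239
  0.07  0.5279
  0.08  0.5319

0.4801

T = 0.3333;  σ√T = 0.2136
d₁ = [ln(476/468) + (0.076 − 0.024 + ½·0.37²)·0.3333] / (σ√T) = (0.0169 + 0.0401) / 0.2136 = 0.2673 which rounds to 0.27
d₂ = 0.2673 − 0.2136 = 0.0537 which rounds to 0.05
Risk-neutral Pr[S_T < K] = N(−d₂) = N(-0.05) = 0.4801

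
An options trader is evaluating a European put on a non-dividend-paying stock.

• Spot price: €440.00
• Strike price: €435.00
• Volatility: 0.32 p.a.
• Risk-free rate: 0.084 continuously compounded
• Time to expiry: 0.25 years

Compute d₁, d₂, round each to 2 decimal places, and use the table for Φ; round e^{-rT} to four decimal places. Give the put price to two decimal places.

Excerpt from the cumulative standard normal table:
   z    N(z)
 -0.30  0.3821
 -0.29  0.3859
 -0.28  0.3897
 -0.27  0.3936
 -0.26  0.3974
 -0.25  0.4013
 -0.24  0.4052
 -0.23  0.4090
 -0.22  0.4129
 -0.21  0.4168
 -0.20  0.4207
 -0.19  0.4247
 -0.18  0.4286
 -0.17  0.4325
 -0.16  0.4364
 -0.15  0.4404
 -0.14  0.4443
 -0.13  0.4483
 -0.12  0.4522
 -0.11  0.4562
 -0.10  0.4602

€21.15

σ√T = 0.32·√0.25 = 0.1600
d₁ = [ln(440/435) + (0.084 + 0.32²/2)·0.25] / 0.1600 = [0.0114 + 0.0338] / 0.1600 = 0.2827 which rounds to 0.28
d₂ = d₁ − σ√T = 0.2827 − 0.1600 = 0.1227 which rounds to 0.12
exp(−rT) = exp(−0.084·0.25) = 0.9792
P = 435·0.9792·N(-0.12) − 440·N(-0.28) = 435·0.9792·0.4522 − 440·0.3897 = 192.6155 − 171.4680 = 21.1475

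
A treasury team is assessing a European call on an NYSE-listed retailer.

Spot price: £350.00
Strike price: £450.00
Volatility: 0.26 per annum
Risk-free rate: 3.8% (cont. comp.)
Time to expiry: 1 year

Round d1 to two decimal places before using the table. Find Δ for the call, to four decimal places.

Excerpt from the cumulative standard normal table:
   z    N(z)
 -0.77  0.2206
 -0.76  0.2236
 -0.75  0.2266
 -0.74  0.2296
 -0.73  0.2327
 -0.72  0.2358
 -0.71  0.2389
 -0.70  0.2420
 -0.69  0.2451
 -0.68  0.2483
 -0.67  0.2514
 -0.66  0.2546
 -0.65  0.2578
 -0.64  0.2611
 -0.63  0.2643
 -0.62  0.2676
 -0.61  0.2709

0.2451

σ√T = 0.26·√1 = 0.2600
d₁ = [ln(350/450) + (0.038 + 0.26²/2)·1] / 0.2600 = [-0.2513 + 0.0718] / 0.2600 = -0.6904 → -0.69
N(d₁) = N(-0.69) = 0.2451
Δ_call = N(d₁) = 0.2451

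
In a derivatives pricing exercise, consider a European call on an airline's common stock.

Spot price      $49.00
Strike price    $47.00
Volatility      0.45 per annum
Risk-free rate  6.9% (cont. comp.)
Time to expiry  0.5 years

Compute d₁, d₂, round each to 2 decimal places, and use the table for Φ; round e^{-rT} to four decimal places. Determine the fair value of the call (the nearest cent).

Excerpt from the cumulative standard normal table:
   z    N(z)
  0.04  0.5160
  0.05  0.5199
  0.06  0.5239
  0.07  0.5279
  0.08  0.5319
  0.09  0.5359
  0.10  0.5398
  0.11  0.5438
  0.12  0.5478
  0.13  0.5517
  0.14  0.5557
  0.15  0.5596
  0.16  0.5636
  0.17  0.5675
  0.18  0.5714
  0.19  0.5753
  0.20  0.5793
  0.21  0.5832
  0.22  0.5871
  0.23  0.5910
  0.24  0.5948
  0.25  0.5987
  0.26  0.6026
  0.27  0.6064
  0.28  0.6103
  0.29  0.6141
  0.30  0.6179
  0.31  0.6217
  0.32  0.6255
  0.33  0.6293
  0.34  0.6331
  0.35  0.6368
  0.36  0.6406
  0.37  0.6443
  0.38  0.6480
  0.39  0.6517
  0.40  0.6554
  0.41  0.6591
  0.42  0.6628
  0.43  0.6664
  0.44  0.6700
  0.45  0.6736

σ√T = 0.45·√0.5 = 0.3182
d₁ = [ln(49/47) + (0.069 + 0.45²/2)·0.5] / 0.3182 = [0.0417 + 0.0851] / 0.3182 = 0.3985 ≈ 0.40
d₂ = d₁ − σ√T = 0.3985 − 0.3182 = 0.0803 ≈ 0.08
e^(−rT) = e^(−0.069·0.5) = 0.9661
N(d₁) = N(0.40) = 0.6554;  N(d₂) = N(0.08) = 0.5319
C = 49·0.6554 − 47·0.9661·0.5319 = 32.1146 − 24.1518 = 7.9628

$7.96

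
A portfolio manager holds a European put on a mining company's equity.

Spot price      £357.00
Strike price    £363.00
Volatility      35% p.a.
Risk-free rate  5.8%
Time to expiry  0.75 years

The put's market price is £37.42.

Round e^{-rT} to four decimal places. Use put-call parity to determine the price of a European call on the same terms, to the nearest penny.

£46.88

exp(−rT) = exp(−0.058·0.75) = 0.9574
Put-call parity: C − P = S − K·e^(−rT) = 357 − 363·0.9574 = 357 − 347.5362 = 9.4638
C = P + (C − P) = 37.42 + (9.4638) = 46.8838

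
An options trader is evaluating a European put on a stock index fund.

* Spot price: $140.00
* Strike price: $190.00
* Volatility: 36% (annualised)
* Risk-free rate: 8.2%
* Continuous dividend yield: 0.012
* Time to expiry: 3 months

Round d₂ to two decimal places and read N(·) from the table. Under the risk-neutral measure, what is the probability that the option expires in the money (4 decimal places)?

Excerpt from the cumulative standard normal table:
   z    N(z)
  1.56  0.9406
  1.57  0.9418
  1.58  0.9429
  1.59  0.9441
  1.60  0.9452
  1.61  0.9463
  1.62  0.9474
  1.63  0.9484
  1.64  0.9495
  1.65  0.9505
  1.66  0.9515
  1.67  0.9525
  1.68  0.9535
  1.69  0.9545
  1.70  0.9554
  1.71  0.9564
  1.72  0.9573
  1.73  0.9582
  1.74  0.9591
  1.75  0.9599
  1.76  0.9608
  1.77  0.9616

0.9545

σ√T = 0.36·√0.25 = 0.1800
ln(S/K) + (r − q + σ²/2)T = ln(140/190) + (0.082 − 0.012 + 0.36²/2)·0.25 = -0.3054 + 0.0337 = -0.2717
d₁ = -0.2717 / 0.1800 = -1.5093 → -1.51
d₂ = d₁ − σ√T = -1.5093 − 0.1800 = -1.6893 → -1.69
Risk-neutral Pr[S_T < K] = N(−d₂) = N(1.69) = 0.9545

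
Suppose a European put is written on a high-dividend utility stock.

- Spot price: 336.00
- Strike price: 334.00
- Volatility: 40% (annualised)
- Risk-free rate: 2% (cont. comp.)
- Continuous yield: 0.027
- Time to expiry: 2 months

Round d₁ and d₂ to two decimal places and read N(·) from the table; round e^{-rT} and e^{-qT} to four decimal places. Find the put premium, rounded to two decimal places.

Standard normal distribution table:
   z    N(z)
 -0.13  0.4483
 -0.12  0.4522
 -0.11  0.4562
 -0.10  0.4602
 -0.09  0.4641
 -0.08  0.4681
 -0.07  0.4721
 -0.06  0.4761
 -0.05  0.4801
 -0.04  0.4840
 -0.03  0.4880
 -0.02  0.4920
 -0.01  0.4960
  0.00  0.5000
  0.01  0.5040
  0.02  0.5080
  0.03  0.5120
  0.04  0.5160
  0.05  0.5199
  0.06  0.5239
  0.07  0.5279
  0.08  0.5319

σ√T = 0.4·√0.1667 = 0.1633
d₁ = [ln(336/334) + (0.02 − 0.027 + 0.4²/2)·0.1667] / 0.1633 = [0.0060 + 0.0122] / 0.1633 = 0.1111 ≈ 0.11
d₂ = d₁ − σ√T = 0.1111 − 0.1633 = -0.0522 ≈ -0.05
e^(−qT) = e^(−0.027·0.1667) = 0.9955;  e^(−rT) = e^(−0.02·0.1667) = 0.9967
P = 334·0.9967·N(0.05) − 336·0.9955·N(-0.11) = 334·0.9967·0.5199 − 336·0.9955·0.4562 = 173.0736 − 152.5934 = 20.4801

20.48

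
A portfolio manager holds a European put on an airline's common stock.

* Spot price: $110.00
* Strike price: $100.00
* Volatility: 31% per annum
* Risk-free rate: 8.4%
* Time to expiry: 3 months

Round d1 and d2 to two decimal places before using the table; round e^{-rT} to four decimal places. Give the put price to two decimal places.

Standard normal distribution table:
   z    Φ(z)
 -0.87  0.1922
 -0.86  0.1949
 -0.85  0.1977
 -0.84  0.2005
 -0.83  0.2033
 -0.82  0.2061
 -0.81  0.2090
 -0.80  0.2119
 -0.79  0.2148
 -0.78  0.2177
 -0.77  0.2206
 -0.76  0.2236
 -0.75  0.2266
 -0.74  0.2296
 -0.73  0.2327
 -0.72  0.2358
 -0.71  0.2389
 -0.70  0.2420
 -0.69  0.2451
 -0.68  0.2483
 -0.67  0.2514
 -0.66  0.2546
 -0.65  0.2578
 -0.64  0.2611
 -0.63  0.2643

$2.25

T = 0.25;  σ√T = 0.1550
d₁ = [ln(110/100) + (0.084 + ½·0.31²)·0.25] / (σ√T) = (0.0953 + 0.0330) / 0.1550 = 0.8279 ⇒ 0.83
d₂ = 0.8279 − 0.1550 = 0.6729 ⇒ 0.67
exp(−rT) = exp(−0.084·0.25) = 0.9792
P = 100·0.9792·N(-0.67) − 110·N(-0.83) = 100·0.9792·0.2514 − 110·0.2033 = 24.6171 − 22.3630 = 2.2541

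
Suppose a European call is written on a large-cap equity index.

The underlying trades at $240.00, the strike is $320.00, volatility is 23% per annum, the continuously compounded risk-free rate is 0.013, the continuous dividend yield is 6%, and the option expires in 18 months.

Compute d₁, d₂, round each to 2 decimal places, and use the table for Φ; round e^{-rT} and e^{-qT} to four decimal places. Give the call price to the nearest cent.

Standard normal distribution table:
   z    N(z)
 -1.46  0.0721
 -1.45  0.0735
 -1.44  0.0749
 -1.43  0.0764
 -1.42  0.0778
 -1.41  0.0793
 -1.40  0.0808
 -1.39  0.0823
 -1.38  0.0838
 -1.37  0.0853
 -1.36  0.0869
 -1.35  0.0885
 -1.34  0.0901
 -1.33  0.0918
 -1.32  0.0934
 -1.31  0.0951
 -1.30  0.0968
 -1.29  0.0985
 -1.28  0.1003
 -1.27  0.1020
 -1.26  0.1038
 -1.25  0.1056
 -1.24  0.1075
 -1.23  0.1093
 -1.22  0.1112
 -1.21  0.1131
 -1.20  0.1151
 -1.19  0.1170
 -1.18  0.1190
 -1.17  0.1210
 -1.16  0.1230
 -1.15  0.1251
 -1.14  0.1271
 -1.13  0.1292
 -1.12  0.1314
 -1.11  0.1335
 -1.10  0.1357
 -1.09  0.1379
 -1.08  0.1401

T = 1.5;  σ√T = 0.2817
d₁ = [ln(240/320) + (0.013 − 0.06 + 0.23²/2)·1.5] / 0.2817 = [-0.2877 − 0.0308] / 0.2817 = -1.1307 → -1.13
d₂ = d₁ − σ√T = -1.1307 − 0.2817 = -1.4124 → -1.41
exp(−qT) = exp(−0.06·1.5) = 0.9139;  exp(−rT) = exp(−0.013·1.5) = 0.9807
C = 240·0.9139·N(-1.13) − 320·0.9807·N(-1.41) = 240·0.9139·0.1292 − 320·0.9807·0.0793 = 28.3382 − 24.8862 = 3.4520

$3.45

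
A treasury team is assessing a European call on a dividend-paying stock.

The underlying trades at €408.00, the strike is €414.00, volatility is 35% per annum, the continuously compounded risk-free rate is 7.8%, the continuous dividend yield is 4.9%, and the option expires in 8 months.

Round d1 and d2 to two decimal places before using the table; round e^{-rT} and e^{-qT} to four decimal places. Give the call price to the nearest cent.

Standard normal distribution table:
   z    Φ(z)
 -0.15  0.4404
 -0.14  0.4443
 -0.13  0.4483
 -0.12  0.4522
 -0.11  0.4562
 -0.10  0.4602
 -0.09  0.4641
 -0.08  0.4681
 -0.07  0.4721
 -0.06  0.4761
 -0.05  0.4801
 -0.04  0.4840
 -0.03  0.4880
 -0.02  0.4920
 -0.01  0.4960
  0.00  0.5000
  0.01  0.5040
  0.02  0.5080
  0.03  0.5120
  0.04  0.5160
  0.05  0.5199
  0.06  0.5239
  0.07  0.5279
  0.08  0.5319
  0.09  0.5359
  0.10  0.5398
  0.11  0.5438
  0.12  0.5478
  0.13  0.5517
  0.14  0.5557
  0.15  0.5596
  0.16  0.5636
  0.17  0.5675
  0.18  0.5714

€46.38

T = 0.6667;  σ√T = 0.2858
d₁ = [ln(408/414) + (0.078 − 0.049 + ½·0.35²)·0.6667] / (σ√T) = (-0.0146 + 0.0602) / 0.2858 = 0.1595 ≈ 0.16
d₂ = 0.1595 − 0.2858 = -0.1263 ≈ -0.13
exp(−qT) = exp(−0.049·0.6667) = 0.9679;  exp(−rT) = exp(−0.078·0.6667) = 0.9493
N(d₁) = N(0.16) = 0.5636;  N(d₂) = N(-0.13) = 0.4483
C = 408·0.9679·0.5636 − 414·0.9493·0.4483 = 222.5674 − 176.1865 = 46.3810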